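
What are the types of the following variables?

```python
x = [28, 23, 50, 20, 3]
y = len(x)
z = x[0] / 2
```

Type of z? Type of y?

int / int returns float; len() returns int

float, int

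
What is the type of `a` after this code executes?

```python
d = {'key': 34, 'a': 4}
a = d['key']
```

Accessing dict[str, int] with key 'key' returns int value 34

int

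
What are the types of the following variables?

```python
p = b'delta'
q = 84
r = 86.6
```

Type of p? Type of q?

p is bytes; q is int

bytes, int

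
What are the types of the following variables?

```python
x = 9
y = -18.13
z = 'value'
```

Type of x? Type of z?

x is int; z is str

int, str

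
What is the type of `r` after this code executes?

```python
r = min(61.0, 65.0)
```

min() of floats returns float

float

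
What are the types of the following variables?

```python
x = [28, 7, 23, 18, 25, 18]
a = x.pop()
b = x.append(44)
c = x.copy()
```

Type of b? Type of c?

list.append() returns None; list.copy() returns list

NoneType, list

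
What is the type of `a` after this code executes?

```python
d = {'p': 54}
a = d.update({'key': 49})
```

dict.update() returns None

NoneType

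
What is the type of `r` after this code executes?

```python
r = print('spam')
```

print() returns None

NoneType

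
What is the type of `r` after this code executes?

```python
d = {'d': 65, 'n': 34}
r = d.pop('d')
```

dict.pop() returns the value (int)

int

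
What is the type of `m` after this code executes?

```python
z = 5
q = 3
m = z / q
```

int / int always returns float in Python 3 (5 / 3 = 1.66667)

float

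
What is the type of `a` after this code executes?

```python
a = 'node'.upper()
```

str.upper() returns str

str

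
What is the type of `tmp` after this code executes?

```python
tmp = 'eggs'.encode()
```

str.encode() returns bytes

bytes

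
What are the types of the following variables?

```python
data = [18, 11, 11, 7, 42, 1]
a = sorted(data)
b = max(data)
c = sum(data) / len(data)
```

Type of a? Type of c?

sorted() returns list; int / int returns float

list, float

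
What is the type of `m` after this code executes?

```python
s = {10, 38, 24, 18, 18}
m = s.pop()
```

Popping from a set of ints returns int

int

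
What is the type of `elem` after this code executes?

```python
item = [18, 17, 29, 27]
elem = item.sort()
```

list.sort() returns None (sorts in place)

NoneType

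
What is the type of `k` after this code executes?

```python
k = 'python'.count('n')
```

str.count() returns int

int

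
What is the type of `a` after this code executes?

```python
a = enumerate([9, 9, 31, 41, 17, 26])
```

enumerate() returns an enumerate iterator object

enumerate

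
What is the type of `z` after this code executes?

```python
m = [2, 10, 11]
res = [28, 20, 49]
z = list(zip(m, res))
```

list(zip(...)) returns a list of tuples

list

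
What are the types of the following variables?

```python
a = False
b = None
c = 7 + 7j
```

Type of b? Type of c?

b is NoneType; c is complex

NoneType, complex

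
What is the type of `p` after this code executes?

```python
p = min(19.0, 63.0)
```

min() of floats returns float

float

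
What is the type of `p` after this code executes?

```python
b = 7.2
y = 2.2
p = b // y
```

float // float returns float (floor division preserves float type)

float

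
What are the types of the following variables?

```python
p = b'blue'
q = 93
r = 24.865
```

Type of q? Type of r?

q is int; r is float

int, float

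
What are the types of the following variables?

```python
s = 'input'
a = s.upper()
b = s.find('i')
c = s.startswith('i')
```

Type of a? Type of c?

str.upper() returns str; str.startswith() returns bool

str, bool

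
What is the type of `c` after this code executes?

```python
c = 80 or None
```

'or' returns first truthy value (80, int)

int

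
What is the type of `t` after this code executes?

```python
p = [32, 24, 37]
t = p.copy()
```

list.copy() returns list

list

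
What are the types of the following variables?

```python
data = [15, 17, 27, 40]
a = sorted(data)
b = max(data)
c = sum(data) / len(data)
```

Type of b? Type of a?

max of ints returns int; sorted() returns list

int, list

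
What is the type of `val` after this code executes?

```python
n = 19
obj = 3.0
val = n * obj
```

int * float returns float (19 * 3.0 = 57.0)

float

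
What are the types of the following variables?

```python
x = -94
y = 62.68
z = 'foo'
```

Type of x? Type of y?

x is int; y is float

int, float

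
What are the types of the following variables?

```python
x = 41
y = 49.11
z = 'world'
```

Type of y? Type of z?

y is float; z is str

float, str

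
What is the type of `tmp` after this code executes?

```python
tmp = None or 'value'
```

'or' with None returns the other value ('value', str)

str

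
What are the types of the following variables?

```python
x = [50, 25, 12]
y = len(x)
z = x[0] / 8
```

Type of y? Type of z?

len() returns int; int / int returns float

int, float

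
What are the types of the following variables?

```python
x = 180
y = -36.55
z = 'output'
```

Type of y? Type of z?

y is float; z is str

float, str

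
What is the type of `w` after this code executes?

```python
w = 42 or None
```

'or' returns first truthy value (42, int)

int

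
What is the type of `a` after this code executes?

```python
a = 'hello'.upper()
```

str.upper() returns str

str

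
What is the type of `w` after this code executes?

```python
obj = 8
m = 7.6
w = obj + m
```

int + float returns float (8 + 7.6 = 15.6)

float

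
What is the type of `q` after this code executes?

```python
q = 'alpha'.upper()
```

str.upper() returns str

str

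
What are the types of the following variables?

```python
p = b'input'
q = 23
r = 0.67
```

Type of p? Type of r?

p is bytes; r is float

bytes, float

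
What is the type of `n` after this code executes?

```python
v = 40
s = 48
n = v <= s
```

Comparison operators return bool

bool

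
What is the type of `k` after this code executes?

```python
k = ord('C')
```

ord() returns int (Unicode code point)

int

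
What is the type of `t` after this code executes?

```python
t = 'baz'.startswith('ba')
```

str.startswith() returns bool

bool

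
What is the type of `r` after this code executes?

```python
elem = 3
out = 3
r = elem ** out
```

int ** positive int returns int (3 ** 3 = 27)

int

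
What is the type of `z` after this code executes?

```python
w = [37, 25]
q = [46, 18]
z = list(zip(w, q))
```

list(zip(...)) returns a list of tuples

list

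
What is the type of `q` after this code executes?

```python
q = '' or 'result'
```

'or' returns first truthy value ('result', which is str)

str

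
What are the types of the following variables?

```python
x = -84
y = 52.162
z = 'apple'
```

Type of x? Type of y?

x is int; y is float

int, float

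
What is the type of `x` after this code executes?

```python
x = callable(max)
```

callable() returns bool

bool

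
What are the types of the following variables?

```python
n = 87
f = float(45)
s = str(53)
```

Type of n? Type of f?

n is int; f is float

int, float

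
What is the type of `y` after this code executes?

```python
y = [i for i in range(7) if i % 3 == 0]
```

A list comprehension [...] produces a list

list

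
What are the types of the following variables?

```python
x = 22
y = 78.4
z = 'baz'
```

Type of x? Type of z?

x is int; z is str

int, str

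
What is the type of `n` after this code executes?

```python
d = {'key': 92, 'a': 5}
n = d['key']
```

Accessing dict[str, int] with key 'key' returns int value 92

int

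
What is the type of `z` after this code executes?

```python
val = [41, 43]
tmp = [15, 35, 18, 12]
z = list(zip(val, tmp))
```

list(zip(...)) returns a list of tuples

list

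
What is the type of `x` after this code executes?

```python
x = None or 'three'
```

'or' with None returns the other value ('three', str)

str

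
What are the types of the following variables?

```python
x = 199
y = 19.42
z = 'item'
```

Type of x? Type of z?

x is int; z is str

int, str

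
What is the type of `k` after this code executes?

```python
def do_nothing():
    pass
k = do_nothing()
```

A function with no return statement returns None

NoneType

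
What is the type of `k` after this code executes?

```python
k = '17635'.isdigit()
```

str.isdigit() returns bool

bool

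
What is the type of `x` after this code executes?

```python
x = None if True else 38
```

Ternary: condition is True, if branch (None) taken → NoneType

NoneType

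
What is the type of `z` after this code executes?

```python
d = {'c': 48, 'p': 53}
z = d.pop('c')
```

dict.pop() returns the value (int)

int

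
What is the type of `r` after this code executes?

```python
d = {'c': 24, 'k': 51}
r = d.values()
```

.values() returns a dict_values view object

dict_values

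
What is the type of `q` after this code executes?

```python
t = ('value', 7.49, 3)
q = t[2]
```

Index 2 of tuple is 3 which is int

int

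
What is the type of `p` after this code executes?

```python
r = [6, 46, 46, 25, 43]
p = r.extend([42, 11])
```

list.extend() returns None

NoneType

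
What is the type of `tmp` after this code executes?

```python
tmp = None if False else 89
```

Ternary: condition is False, else branch (89) taken → int

int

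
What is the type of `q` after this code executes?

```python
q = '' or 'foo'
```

'or' returns first truthy value ('foo', which is str)

str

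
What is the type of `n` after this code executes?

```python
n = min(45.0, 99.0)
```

min() of floats returns float

float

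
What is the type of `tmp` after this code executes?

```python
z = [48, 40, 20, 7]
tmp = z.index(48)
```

list.index() returns int

int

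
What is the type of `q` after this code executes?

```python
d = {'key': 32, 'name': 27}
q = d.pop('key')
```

dict.pop() returns the value (int)

int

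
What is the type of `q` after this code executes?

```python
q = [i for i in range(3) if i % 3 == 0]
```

A list comprehension [...] produces a list

list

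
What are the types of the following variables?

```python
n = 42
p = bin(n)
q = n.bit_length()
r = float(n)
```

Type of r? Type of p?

float() returns float; bin() returns str

float, str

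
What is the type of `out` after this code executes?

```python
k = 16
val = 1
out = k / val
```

int / int always returns float in Python 3 (16 / 1 = 16)

float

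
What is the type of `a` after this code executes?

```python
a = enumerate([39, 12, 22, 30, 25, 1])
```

enumerate() returns an enumerate iterator object

enumerate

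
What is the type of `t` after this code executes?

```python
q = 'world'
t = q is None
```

'is' comparison returns bool

bool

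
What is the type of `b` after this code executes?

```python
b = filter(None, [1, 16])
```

filter() returns a filter iterator object

filter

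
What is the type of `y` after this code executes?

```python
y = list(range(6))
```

list(range(...)) returns list

list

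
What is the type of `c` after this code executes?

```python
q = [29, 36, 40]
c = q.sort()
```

list.sort() returns None (sorts in place)

NoneType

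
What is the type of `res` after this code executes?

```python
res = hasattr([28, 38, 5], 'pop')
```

hasattr() returns bool

bool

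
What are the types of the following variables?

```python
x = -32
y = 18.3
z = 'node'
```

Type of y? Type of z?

y is float; z is str

float, str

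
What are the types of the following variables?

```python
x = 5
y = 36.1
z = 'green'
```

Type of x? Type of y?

x is int; y is float

int, float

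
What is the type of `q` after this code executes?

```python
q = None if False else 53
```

Ternary: condition is False, else branch (53) taken → int

int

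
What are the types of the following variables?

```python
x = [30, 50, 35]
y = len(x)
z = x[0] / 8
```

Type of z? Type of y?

int / int returns float; len() returns int

float, int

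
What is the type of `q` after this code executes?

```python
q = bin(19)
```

bin() returns str representation

str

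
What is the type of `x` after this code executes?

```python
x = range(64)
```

range() returns a range object

range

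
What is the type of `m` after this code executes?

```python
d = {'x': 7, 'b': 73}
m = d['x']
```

Accessing dict[str, int] with key 'x' returns int value 7

int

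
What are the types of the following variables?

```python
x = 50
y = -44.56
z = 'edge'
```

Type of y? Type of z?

y is float; z is str

float, str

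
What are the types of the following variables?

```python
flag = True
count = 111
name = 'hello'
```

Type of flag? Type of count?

flag is bool; count is int

bool, int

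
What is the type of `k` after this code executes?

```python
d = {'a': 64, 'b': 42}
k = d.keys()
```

.keys() returns a dict_keys view object

dict_keys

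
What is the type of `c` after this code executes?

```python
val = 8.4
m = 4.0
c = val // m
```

float // float returns float (floor division preserves float type)

float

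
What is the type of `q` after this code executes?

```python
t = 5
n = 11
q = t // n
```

int // int returns int (5 // 11 = 0)

int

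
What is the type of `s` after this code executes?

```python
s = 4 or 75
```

'or' returns the first truthy value (4, which is int)

int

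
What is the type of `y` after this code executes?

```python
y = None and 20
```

'and' returns first falsy value (None)

NoneType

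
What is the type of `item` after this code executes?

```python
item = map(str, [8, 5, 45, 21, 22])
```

map() returns a map iterator object

map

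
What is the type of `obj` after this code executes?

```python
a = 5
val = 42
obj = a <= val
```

Comparison operators return bool

bool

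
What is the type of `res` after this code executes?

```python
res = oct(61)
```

oct() returns str representation

str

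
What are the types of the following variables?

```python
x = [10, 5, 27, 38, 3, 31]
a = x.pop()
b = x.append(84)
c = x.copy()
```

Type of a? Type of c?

list.pop() returns the element (int); list.copy() returns list

int, list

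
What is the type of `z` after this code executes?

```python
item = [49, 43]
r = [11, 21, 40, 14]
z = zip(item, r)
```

zip() returns a zip iterator object

zip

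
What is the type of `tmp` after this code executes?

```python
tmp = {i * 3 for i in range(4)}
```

A set comprehension {expr for x in iterable} produces a set

set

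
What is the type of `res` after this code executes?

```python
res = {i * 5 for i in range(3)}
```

A set comprehension {expr for x in iterable} produces a set

set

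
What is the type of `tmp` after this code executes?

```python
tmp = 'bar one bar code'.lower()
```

str.lower() returns str

str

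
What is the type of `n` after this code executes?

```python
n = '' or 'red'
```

'or' returns first truthy value ('red', which is str)

str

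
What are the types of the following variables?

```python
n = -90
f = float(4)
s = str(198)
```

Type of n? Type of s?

n is int; s is str

int, str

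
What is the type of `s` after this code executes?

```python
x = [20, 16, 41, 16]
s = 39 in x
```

'in' operator returns bool

bool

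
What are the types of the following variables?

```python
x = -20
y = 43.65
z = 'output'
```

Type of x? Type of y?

x is int; y is float

int, float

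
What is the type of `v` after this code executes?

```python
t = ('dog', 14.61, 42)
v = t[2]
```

Index 2 of tuple is 42 which is int

int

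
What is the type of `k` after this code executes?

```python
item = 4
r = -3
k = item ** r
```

int ** negative int returns float

float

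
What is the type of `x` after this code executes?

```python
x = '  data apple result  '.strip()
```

str.strip() returns str

str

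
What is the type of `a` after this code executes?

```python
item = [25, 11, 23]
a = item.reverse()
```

list.reverse() returns None

NoneType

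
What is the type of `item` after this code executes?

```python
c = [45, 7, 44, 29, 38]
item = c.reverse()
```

list.reverse() returns None

NoneType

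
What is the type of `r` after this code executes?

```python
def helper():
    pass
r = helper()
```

A function with no return statement returns None

NoneType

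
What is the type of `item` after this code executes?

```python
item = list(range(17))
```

list(range(...)) returns list

list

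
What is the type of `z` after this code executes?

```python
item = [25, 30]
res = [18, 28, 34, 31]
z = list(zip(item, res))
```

list(zip(...)) returns a list of tuples

list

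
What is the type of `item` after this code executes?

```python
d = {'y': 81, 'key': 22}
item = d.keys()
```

.keys() returns a dict_keys view object

dict_keys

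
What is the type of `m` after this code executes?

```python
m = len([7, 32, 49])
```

len() always returns int

int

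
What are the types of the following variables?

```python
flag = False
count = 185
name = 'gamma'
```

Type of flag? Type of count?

flag is bool; count is int

bool, int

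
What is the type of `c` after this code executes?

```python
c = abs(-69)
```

abs() of int returns int

int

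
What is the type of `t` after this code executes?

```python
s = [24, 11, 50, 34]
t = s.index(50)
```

list.index() returns int

int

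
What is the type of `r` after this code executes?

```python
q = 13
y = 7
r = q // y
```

int // int returns int (13 // 7 = 1)

int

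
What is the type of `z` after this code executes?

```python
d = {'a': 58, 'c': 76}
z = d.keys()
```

.keys() returns a dict_keys view object

dict_keys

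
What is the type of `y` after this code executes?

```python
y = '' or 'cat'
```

'or' returns first truthy value ('cat', which is str)

str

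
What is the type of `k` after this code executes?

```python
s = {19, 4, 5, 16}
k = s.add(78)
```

set.add() returns None (mutates in place)

NoneType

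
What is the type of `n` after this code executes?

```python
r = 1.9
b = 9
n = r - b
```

float - int returns float (1.9 - 9 = -7.1)

float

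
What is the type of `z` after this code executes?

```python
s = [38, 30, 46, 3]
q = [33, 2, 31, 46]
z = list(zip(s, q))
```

list(zip(...)) returns a list of tuples

list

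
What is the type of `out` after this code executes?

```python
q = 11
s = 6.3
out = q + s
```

int + float returns float (11 + 6.3 = 17.3)

float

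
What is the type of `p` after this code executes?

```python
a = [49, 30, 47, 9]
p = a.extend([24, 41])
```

list.extend() returns None

NoneType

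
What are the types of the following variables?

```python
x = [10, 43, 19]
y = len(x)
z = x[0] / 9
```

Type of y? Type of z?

len() returns int; int / int returns float

int, float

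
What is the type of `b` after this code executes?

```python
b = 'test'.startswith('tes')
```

str.startswith() returns bool

bool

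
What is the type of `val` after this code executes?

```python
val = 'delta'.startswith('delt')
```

str.startswith() returns bool

bool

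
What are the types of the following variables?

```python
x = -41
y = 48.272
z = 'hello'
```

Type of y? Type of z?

y is float; z is str

float, str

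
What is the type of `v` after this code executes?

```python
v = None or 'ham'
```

'or' with None returns the other value ('ham', str)

str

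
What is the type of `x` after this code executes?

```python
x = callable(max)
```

callable() returns bool

bool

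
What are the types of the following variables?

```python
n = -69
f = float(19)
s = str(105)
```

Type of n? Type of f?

n is int; f is float

int, float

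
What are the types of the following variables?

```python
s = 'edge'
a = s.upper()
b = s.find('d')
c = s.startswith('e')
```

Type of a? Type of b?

str.upper() returns str; str.find() returns int

str, int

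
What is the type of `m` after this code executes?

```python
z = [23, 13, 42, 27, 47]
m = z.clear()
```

list.clear() returns None

NoneType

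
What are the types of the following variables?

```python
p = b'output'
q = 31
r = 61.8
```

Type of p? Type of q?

p is bytes; q is int

bytes, int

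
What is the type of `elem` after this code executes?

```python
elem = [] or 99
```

'or' returns first truthy value (99, which is int)

int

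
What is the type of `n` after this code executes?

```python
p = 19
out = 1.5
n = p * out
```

int * float returns float (19 * 1.5 = 28.5)

float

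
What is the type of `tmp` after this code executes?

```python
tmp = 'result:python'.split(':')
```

str.split() returns list

list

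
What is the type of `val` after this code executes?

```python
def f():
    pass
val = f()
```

A function with no return statement returns None

NoneType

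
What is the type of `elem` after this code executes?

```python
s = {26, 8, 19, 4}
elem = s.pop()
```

Popping from a set of ints returns int

int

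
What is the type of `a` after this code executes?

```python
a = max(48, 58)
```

max() of ints returns int

int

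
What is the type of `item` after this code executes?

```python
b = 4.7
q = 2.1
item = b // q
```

float // float returns float (floor division preserves float type)

float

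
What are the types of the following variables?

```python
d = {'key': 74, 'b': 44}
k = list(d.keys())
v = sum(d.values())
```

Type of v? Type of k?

sum of int values returns int; list(...) returns list

int, list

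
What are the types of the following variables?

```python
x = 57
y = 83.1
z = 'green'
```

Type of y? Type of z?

y is float; z is str

float, str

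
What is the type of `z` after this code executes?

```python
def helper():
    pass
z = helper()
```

A function with no return statement returns None

NoneType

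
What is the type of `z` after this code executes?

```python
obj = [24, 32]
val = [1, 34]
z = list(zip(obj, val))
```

list(zip(...)) returns a list of tuples

list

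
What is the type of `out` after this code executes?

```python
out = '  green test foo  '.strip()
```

str.strip() returns str

str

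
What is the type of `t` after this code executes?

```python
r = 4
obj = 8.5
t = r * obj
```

int * float returns float (4 * 8.5 = 34.0)

float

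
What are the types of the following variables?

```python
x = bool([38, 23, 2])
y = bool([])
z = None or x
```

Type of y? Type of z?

bool() returns bool; None or <bool> returns the bool

bool, bool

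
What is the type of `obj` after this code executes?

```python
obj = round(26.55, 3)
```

round() with ndigits arg returns float

float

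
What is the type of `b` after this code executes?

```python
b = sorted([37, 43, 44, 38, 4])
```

sorted() always returns list

list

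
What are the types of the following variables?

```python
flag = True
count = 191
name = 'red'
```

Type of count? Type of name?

count is int; name is str

int, str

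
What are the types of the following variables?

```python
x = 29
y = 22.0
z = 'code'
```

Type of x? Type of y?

x is int; y is float

int, float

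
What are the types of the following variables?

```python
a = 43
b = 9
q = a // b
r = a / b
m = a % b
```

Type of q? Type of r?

int // int returns int; int / int returns float

int, float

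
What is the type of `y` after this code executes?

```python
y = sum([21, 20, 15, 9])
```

sum() of ints returns int

int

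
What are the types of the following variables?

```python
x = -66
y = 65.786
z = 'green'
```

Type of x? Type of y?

x is int; y is float

int, float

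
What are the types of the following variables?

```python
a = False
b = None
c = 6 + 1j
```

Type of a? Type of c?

a is bool; c is complex

bool, complex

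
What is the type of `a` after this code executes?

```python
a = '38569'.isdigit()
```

str.isdigit() returns bool

bool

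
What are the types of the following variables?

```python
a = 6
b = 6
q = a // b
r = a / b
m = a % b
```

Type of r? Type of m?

int / int returns float; int % int returns int

float, int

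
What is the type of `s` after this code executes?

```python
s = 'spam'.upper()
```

str.upper() returns str

str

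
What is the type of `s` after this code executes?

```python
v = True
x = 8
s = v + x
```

bool + int returns int (True is 1, so 1 + 8 = 9)

int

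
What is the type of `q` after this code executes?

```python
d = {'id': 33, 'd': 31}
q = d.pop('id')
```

dict.pop() returns the value (int)

int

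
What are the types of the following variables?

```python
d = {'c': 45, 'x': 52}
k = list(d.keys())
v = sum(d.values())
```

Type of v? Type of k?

sum of int values returns int; list(...) returns list

int, list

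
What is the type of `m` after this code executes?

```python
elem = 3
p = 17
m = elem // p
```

int // int returns int (3 // 17 = 0)

int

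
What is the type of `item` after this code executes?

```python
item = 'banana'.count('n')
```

str.count() returns int

int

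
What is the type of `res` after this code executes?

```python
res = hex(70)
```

hex() returns str representation

str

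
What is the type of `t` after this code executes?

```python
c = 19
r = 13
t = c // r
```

int // int returns int (19 // 13 = 1)

int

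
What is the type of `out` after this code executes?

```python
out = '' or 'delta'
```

'or' returns first truthy value ('delta', which is str)

str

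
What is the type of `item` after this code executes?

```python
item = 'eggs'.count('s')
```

str.count() returns int

int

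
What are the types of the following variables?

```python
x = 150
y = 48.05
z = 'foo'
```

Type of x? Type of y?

x is int; y is float

int, float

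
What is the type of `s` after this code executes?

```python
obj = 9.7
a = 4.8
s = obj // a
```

float // float returns float (floor division preserves float type)

float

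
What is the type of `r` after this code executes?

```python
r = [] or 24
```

'or' returns first truthy value (24, which is int)

int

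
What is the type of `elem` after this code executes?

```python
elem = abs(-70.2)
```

abs() of float returns float

float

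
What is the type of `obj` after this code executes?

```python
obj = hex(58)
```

hex() returns str representation

str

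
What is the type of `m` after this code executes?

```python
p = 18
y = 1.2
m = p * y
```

int * float returns float (18 * 1.2 = 21.6)

float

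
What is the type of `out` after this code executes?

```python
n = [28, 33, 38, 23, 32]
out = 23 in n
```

'in' operator returns bool

bool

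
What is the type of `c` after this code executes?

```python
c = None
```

None has type NoneType

NoneType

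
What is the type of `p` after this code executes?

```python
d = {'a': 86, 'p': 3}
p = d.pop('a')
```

dict.pop() returns the value (int)

int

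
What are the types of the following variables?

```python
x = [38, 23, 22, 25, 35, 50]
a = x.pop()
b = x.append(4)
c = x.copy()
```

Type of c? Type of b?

list.copy() returns list; list.append() returns None

list, NoneType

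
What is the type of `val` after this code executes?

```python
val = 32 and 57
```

'and' returns the last value when all truthy (57, which is int)

int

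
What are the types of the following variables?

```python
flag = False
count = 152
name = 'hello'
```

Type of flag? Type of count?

flag is bool; count is int

bool, int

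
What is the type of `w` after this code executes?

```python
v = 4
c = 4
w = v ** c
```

int ** positive int returns int (4 ** 4 = 256)

int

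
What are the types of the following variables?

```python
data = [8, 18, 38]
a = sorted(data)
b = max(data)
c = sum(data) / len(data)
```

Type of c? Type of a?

int / int returns float; sorted() returns list

float, list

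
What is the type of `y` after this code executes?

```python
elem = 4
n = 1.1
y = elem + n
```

int + float returns float (4 + 1.1 = 5.1)

float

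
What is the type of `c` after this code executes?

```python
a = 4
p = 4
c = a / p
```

int / int always returns float in Python 3 (4 / 4 = 1)

float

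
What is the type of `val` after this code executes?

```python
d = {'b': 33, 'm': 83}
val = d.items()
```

dict.items() returns a dict_items view

dict_items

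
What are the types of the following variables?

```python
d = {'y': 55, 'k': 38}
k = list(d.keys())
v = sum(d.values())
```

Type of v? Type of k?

sum of int values returns int; list(...) returns list

int, list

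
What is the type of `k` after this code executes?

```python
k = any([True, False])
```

any() returns bool

bool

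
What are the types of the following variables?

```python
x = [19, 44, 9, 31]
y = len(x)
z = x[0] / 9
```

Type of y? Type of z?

len() returns int; int / int returns float

int, float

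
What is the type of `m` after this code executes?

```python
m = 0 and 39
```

'and' returns the first falsy value (0, which is int)

int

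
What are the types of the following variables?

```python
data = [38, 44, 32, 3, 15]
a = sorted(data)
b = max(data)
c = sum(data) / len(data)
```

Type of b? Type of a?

max of ints returns int; sorted() returns list

int, list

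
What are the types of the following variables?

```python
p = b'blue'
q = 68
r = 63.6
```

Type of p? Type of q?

p is bytes; q is int

bytes, int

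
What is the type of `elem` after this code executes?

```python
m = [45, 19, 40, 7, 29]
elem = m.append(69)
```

list.append() returns None (mutates in place)

NoneType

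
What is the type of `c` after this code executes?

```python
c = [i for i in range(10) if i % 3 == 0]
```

A list comprehension [...] produces a list

list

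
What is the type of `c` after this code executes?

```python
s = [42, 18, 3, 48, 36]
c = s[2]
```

Indexing a list of ints returns int (s[2] = 3)

int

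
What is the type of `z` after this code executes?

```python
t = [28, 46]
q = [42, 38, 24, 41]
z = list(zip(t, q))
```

list(zip(...)) returns a list of tuples

list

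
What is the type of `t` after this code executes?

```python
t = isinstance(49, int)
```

isinstance() returns bool

bool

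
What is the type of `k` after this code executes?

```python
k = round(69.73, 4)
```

round() with ndigits arg returns float

float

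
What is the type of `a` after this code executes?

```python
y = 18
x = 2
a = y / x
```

int / int always returns float in Python 3 (18 / 2 = 9)

float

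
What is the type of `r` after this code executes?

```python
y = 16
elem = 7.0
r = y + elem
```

int + float returns float (16 + 7.0 = 23.0)

float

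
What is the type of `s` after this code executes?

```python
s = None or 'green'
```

'or' with None returns the other value ('green', str)

str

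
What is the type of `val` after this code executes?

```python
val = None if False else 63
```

Ternary: condition is False, else branch (63) taken → int

int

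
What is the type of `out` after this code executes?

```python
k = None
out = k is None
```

'is' comparison returns bool

bool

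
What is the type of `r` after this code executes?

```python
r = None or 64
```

'or' with None returns the other value (64, int)

int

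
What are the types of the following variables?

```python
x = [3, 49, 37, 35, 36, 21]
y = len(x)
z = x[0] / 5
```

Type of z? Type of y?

int / int returns float; len() returns int

float, int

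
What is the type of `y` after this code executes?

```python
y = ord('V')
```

ord() returns int (Unicode code point)

int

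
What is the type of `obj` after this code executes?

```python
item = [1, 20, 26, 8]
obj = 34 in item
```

'in' operator returns bool

bool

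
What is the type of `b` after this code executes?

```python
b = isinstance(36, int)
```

isinstance() returns bool

bool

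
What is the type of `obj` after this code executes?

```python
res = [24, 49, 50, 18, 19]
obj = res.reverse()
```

list.reverse() returns None

NoneType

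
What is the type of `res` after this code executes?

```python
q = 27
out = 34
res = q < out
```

Comparison operators return bool

bool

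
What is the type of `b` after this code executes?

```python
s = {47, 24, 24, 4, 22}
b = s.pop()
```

Popping from a set of ints returns int

int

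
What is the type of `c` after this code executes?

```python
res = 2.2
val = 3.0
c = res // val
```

float // float returns float (floor division preserves float type)

float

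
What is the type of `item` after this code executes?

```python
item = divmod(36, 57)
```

divmod() returns a tuple (quotient, remainder)

tuple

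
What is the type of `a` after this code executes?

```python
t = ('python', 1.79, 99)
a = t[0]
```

Index 0 of tuple is 'python' which is str

str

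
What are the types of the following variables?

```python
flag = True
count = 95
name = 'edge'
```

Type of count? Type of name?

count is int; name is str

int, str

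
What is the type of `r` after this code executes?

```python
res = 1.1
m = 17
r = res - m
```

float - int returns float (1.1 - 17 = -15.9)

float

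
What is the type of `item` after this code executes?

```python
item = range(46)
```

range() returns a range object

range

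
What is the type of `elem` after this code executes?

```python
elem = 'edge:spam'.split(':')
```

str.split() returns list

list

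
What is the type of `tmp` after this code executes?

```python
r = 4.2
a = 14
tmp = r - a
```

float - int returns float (4.2 - 14 = -9.8)

float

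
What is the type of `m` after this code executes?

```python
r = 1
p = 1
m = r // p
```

int // int returns int (1 // 1 = 1)

int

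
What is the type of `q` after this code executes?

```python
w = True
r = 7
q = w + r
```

bool + int returns int (True is 1, so 1 + 7 = 8)

int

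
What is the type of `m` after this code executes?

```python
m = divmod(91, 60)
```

divmod() returns a tuple (quotient, remainder)

tuple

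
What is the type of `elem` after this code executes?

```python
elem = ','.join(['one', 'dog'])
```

str.join() returns str

str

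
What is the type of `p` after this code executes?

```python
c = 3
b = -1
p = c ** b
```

int ** negative int returns float

float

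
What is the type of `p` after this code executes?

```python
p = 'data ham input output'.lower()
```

str.lower() returns str

str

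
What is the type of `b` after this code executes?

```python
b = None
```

None has type NoneType

NoneType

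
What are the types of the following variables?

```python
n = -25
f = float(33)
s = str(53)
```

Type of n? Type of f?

n is int; f is float

int, float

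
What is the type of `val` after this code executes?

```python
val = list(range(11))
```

list(range(...)) returns list

list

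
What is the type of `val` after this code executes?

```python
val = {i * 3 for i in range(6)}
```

A set comprehension {expr for x in iterable} produces a set

set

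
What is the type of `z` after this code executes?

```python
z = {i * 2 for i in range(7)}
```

A set comprehension {expr for x in iterable} produces a set

set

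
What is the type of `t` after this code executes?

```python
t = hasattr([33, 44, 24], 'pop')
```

hasattr() returns bool

bool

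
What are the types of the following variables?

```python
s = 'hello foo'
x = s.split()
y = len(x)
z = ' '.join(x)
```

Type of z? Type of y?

str.join() returns str; len() returns int

str, int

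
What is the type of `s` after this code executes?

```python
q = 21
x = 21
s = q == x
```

Equality comparison returns bool

bool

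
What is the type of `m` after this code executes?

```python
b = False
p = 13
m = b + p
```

bool + int returns int (False is 0, so 0 + 13 = 13)

int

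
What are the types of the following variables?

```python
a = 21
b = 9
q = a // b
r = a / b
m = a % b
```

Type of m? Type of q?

int % int returns int; int // int returns int

int, int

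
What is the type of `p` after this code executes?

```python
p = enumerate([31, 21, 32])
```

enumerate() returns an enumerate iterator object

enumerate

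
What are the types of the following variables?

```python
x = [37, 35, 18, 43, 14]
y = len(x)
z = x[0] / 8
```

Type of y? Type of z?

len() returns int; int / int returns float

int, float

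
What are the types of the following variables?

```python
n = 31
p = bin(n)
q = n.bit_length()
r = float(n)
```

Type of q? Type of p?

int.bit_length() returns int; bin() returns str

int, str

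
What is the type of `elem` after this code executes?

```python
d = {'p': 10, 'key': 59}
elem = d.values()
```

.values() returns a dict_values view object

dict_values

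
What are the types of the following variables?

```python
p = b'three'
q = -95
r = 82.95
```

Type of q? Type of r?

q is int; r is float

int, float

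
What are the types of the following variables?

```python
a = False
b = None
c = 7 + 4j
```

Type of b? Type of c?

b is NoneType; c is complex

NoneType, complex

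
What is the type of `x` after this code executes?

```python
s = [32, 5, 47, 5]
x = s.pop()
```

list.pop() returns the popped element (int here)

int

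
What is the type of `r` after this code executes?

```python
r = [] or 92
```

'or' returns first truthy value (92, which is int)

int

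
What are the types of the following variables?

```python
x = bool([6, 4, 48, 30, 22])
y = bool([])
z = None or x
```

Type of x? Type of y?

bool() returns bool; bool() returns bool

bool, bool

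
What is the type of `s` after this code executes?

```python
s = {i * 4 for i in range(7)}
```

A set comprehension {expr for x in iterable} produces a set

set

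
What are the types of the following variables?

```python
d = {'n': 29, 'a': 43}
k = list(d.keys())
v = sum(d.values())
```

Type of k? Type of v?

list(...) returns list; sum of int values returns int

list, int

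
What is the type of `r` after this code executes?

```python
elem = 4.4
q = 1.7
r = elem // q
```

float // float returns float (floor division preserves float type)

float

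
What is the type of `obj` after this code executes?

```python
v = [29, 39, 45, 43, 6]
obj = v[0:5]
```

Slicing a list always returns a list

list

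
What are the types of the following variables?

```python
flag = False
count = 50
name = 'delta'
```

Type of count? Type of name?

count is int; name is str

int, str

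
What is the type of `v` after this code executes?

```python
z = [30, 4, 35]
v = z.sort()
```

list.sort() returns None (sorts in place)

NoneType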